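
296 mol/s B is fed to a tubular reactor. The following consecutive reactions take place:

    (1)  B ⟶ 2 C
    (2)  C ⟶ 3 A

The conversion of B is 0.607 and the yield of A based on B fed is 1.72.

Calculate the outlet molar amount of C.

Conversion of B: B consumed = 1ξ₁ = 0.607 × 296 → ξ₁ = 179.7 mol/s.
Yield of A: 3ξ₂ / 296 = 1.72 → ξ₂ = 169.7 mol/s.
Outlet amounts (n = n₀ + Σ ν·ξ):
  B: 296 − 1(179.7) = 116.3
  C: 0 + 2(179.7) − 1(169.7) = 189.6
  A: 0 + 3(169.7) = 509.1

190 mol/s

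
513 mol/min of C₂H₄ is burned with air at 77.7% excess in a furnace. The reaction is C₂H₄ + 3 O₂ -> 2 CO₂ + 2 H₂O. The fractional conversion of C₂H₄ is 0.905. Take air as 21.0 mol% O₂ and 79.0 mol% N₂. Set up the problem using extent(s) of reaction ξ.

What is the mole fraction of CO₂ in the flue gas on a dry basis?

Stoichiometric O₂ = 3 × 513 = 1539 mol/min; O₂ fed = 1539 × 1.777 = 2735 mol/min.
N₂ fed = 2735 × 79/21 = 10290 mol/min.
Fuel reacted = 0.905 × 513 → ξ = 464.3 mol/min.
Outlet (n = n₀ + ν ξ):
  C₂H₄: 513 − 1(464.3) = 48.74
  O₂: 2735 − 3(464.3) = 1342
  N₂: 10290 (inert)
  CO₂: 0 + 2(464.3) = 928.5
  H₂O: 0 + 2(464.3) = 928.5
Dry total = 12610 mol/min; y_CO₂ (dry) = 928.5 / 12610 = 0.07365.

0.0736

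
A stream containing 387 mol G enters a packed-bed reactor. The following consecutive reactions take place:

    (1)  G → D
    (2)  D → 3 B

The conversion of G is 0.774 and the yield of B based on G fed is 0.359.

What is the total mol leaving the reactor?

Conversion of G: G consumed = 1ξ₁ = 0.774 × 387 → ξ₁ = 299.5 mol.
Yield of B: 3ξ₂ / 387 = 0.359 → ξ₂ = 46.31 mol.
Outlet amounts (n = n₀ + Σ ν·ξ):
  G: 387 − 1(299.5) = 87.46
  D: 0 + 1(299.5) − 1(46.31) = 253.2
  B: 0 + 3(46.31) = 138.9
Total out = 87.46 + 253.2 + 138.9 = 479.6 mol.

480 mol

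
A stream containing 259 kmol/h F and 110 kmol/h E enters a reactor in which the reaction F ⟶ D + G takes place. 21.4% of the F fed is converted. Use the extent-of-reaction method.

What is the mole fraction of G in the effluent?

0.131

F reacted = 0.214 × 259 = 55.43 kmol/h; ν_F = −1, so ξ = 55.43/1 = 55.43 kmol/h.
Outlet amounts (n = n₀ + ν ξ):
  F: 259 − 1(55.43) = 203.6
  D: 0 + 1(55.43) = 55.43
  G: 0 + 1(55.43) = 55.43
  E: 110 (inert)
Total out = 424.4 kmol/h; y_G = 55.43 / 424.4 = 0.1306.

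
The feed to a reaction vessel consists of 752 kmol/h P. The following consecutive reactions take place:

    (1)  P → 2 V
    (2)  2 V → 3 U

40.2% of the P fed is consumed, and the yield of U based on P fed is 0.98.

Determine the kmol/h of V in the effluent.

113 kmol/h

Conversion of P: P consumed = 1ξ₁ = 0.402 × 752 → ξ₁ = 302.3 kmol/h.
Yield of U: 3ξ₂ / 752 = 0.98 → ξ₂ = 245.7 kmol/h.
Outlet amounts (n = n₀ + Σ ν·ξ):
  P: 752 − 1(302.3) = 449.7
  V: 0 + 2(302.3) − 2(245.7) = 113.3
  U: 0 + 3(245.7) = 737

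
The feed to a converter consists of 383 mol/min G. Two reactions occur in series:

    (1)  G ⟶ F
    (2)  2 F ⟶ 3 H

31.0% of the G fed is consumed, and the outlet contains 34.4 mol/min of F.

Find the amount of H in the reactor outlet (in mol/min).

126 mol/min

Conversion of G: G consumed = 1ξ₁ = 0.31 × 383 → ξ₁ = 118.7 mol/min.
F balance: n_F = 0 + 1ξ₁ − 2ξ₂ = 34.4 → ξ₂ = (1·118.7 − 34.4)/2 = 42.17 mol/min.
Outlet amounts (n = n₀ + Σ ν·ξ):
  G: 383 − 1(118.7) = 264.3
  F: 0 + 1(118.7) − 2(42.17) = 34.4
  H: 0 + 3(42.17) = 126.5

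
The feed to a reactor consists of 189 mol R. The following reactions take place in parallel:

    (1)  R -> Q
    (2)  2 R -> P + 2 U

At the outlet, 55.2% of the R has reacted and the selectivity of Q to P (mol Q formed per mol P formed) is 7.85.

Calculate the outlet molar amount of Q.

Conversion of R: R consumed = 0.552 × 189 = 104.3 mol = 1ξ₁ + 2ξ₂.
Selectivity: 1ξ₁ / (1ξ₂) = 7.85 → ξ₁ = 7.85 ξ₂.
Substitute: (1·7.85 + 2) ξ₂ = 104.3 → ξ₂ = 10.59 mol, ξ₁ = 83.14 mol.
Outlet amounts (n = n₀ + Σ ν·ξ):
  R: 189 − 1(83.14) − 2(10.59) = 84.67
  Q: 0 + 1(83.14) = 83.14
  P: 0 + 1(10.59) = 10.59
  U: 0 + 2(10.59) = 21.18

83.1 mol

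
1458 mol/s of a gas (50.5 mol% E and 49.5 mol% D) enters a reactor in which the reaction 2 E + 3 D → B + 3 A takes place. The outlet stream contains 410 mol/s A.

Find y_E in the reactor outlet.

For A: n = n₀ + 3ξ → 410 = 0 + 3ξ, giving ξ = 136.7 mol/s.
Outlet amounts (n = n₀ + ν ξ):
  E: 736.3 − 2(136.7) = 463
  D: 721.7 − 3(136.7) = 311.7
  B: 0 + 1(136.7) = 136.7
  A: 0 + 3(136.7) = 410
Total out = 1321 mol/s; y_E = 463 / 1321 = 0.3504.

0.35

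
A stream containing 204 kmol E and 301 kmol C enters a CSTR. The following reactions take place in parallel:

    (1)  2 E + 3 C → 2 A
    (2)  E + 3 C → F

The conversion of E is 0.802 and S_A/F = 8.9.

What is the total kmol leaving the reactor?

235 kmol

Conversion of E: E consumed = 0.802 × 204 = 163.6 kmol = 2ξ₁ + 1ξ₂.
Selectivity: 2ξ₁ / (1ξ₂) = 8.9 → ξ₁ = 4.45 ξ₂.
Substitute: (2·4.45 + 1) ξ₂ = 163.6 → ξ₂ = 16.53 kmol, ξ₁ = 73.54 kmol.
Outlet amounts (n = n₀ + Σ ν·ξ):
  E: 204 − 2(73.54) − 1(16.53) = 40.39
  C: 301 − 3(73.54) − 3(16.53) = 30.8
  A: 0 + 2(73.54) = 147.1
  F: 0 + 1(16.53) = 16.53
Total out = 40.39 + 30.8 + 147.1 + 16.53 = 234.8 kmol.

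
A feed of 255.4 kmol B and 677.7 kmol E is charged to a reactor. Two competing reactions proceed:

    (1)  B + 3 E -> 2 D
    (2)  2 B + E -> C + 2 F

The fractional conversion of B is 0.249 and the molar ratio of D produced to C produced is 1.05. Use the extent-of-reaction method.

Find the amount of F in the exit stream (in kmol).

Conversion of B: B consumed = 0.249 × 255.4 = 63.59 kmol = 1ξ₁ + 2ξ₂.
Selectivity: 2ξ₁ / (1ξ₂) = 1.05 → ξ₁ = 0.525 ξ₂.
Substitute: (1·0.525 + 2) ξ₂ = 63.59 → ξ₂ = 25.19 kmol, ξ₁ = 13.22 kmol.
Outlet amounts (n = n₀ + Σ ν·ξ):
  B: 255.4 − 1(13.22) − 2(25.19) = 191.8
  E: 677.7 − 3(13.22) − 1(25.19) = 612.8
  D: 0 + 2(13.22) = 26.45
  C: 0 + 1(25.19) = 25.19
  F: 0 + 2(25.19) = 50.37

50.4 kmol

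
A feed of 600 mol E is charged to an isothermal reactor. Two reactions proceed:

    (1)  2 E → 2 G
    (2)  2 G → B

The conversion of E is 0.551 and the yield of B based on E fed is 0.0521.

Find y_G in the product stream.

Conversion of E: E consumed = 2ξ₁ = 0.551 × 600 → ξ₁ = 165.3 mol.
Yield of B: 1ξ₂ / 600 = 0.0521 → ξ₂ = 31.26 mol.
Outlet amounts (n = n₀ + Σ ν·ξ):
  E: 600 − 2(165.3) = 269.4
  G: 0 + 2(165.3) − 2(31.26) = 268.1
  B: 0 + 1(31.26) = 31.26
Total out = 568.7 mol; y_G = 268.1 / 568.7 = 0.4714.

0.471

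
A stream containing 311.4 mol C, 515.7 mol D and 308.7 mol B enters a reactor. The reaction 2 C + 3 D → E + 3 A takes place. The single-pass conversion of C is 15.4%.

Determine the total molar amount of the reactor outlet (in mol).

1110 mol

C reacted = 0.154 × 311.4 = 47.96 mol; ν_C = −2, so ξ = 47.96/2 = 23.98 mol.
Outlet amounts (n = n₀ + ν ξ):
  C: 311.4 − 2(23.98) = 263.4
  D: 515.7 − 3(23.98) = 443.8
  E: 0 + 1(23.98) = 23.98
  A: 0 + 3(23.98) = 71.93
  B: 308.7 (inert)
Total out = 263.4 + 443.8 + 23.98 + 71.93 + 308.7 = 1112 mol.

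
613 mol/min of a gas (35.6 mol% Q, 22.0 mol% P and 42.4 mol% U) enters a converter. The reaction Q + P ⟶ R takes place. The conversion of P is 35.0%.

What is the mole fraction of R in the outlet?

P reacted = 0.35 × 134.9 = 47.2 mol/min; ν_P = −1, so ξ = 47.2/1 = 47.2 mol/min.
Outlet amounts (n = n₀ + ν ξ):
  Q: 218.2 − 1(47.2) = 171
  P: 134.9 − 1(47.2) = 87.66
  R: 0 + 1(47.2) = 47.2
  U: 259.9 (inert)
Total out = 565.8 mol/min; y_R = 47.2 / 565.8 = 0.08342.

0.0834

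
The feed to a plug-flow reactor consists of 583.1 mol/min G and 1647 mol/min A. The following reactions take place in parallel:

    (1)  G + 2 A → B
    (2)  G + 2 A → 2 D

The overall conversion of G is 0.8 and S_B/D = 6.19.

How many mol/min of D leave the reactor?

69.7 mol/min

Conversion of G: G consumed = 0.8 × 583.1 = 466.5 mol/min = 1ξ₁ + 1ξ₂.
Selectivity: 1ξ₁ / (2ξ₂) = 6.19 → ξ₁ = 12.38 ξ₂.
Substitute: (1·12.38 + 1) ξ₂ = 466.5 → ξ₂ = 34.86 mol/min, ξ₁ = 431.6 mol/min.
Outlet amounts (n = n₀ + Σ ν·ξ):
  G: 583.1 − 1(431.6) − 1(34.86) = 116.6
  A: 1647 − 2(431.6) − 2(34.86) = 714
  B: 0 + 1(431.6) = 431.6
  D: 0 + 2(34.86) = 69.73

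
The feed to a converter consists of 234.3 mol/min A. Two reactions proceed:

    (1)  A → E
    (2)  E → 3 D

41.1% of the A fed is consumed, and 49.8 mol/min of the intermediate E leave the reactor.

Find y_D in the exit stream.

0.426

Conversion of A: A consumed = 1ξ₁ = 0.411 × 234.3 → ξ₁ = 96.3 mol/min.
E balance: n_E = 0 + 1ξ₁ − 1ξ₂ = 49.8 → ξ₂ = (1·96.3 − 49.8)/1 = 46.5 mol/min.
Outlet amounts (n = n₀ + Σ ν·ξ):
  A: 234.3 − 1(96.3) = 138
  E: 0 + 1(96.3) − 1(46.5) = 49.8
  D: 0 + 3(46.5) = 139.5
Total out = 327.3 mol/min; y_D = 139.5 / 327.3 = 0.4262.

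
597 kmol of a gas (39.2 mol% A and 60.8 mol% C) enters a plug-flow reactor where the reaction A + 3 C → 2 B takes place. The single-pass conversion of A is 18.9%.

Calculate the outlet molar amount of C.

A reacted = 0.189 × 234 = 44.23 kmol; ν_A = −1, so ξ = 44.23/1 = 44.23 kmol.
Outlet amounts (n = n₀ + ν ξ):
  A: 234 − 1(44.23) = 189.8
  C: 363 − 3(44.23) = 230.3
  B: 0 + 2(44.23) = 88.46

230 kmol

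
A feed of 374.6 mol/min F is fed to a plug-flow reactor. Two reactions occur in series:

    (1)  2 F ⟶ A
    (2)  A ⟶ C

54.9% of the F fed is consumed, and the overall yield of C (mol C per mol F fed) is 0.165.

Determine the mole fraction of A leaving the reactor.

0.151

Conversion of F: F consumed = 2ξ₁ = 0.549 × 374.6 → ξ₁ = 102.8 mol/min.
Yield of C: 1ξ₂ / 374.6 = 0.165 → ξ₂ = 61.81 mol/min.
Outlet amounts (n = n₀ + Σ ν·ξ):
  F: 374.6 − 2(102.8) = 168.9
  A: 0 + 1(102.8) − 1(61.81) = 41.02
  C: 0 + 1(61.81) = 61.81
Total out = 271.8 mol/min; y_A = 41.02 / 271.8 = 0.1509.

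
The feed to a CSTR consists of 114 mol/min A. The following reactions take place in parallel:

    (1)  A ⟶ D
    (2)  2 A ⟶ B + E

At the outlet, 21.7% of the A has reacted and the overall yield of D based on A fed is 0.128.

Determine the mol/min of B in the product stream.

5.07 mol/min

Yield of D: 1ξ₁ / 114 = 0.128 → ξ₁ = 14.59 mol/min.
Conversion of A: 1ξ₁ + 2ξ₂ = 0.217 × 114 = 24.74 → ξ₂ = 5.073 mol/min.
Outlet amounts (n = n₀ + Σ ν·ξ):
  A: 114 − 1(14.59) − 2(5.073) = 89.26
  D: 0 + 1(14.59) = 14.59
  B: 0 + 1(5.073) = 5.073
  E: 0 + 1(5.073) = 5.073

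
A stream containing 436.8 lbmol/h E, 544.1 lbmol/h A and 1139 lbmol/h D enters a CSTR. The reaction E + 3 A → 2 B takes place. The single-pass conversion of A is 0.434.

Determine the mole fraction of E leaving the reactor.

A reacted = 0.434 × 544.1 = 236.1 lbmol/h; ν_A = −3, so ξ = 236.1/3 = 78.71 lbmol/h.
Outlet amounts (n = n₀ + ν ξ):
  E: 436.8 − 1(78.71) = 358.1
  A: 544.1 − 3(78.71) = 308
  B: 0 + 2(78.71) = 157.4
  D: 1139 (inert)
Total out = 1962 lbmol/h; y_E = 358.1 / 1962 = 0.1825.

0.182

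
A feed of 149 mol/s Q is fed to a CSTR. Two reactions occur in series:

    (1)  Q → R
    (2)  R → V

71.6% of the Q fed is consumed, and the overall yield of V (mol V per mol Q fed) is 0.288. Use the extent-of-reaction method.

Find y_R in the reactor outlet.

Conversion of Q: Q consumed = 1ξ₁ = 0.716 × 149 → ξ₁ = 106.7 mol/s.
Yield of V: 1ξ₂ / 149 = 0.288 → ξ₂ = 42.91 mol/s.
Outlet amounts (n = n₀ + Σ ν·ξ):
  Q: 149 − 1(106.7) = 42.32
  R: 0 + 1(106.7) − 1(42.91) = 63.77
  V: 0 + 1(42.91) = 42.91
Total out = 149 mol/s; y_R = 63.77 / 149 = 0.428.

0.428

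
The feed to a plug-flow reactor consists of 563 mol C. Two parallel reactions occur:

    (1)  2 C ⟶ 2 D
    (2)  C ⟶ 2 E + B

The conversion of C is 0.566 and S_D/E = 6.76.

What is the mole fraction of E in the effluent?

0.0723

Conversion of C: C consumed = 0.566 × 563 = 318.7 mol = 2ξ₁ + 1ξ₂.
Selectivity: 2ξ₁ / (2ξ₂) = 6.76 → ξ₁ = 6.76 ξ₂.
Substitute: (2·6.76 + 1) ξ₂ = 318.7 → ξ₂ = 21.95 mol, ξ₁ = 148.4 mol.
Outlet amounts (n = n₀ + Σ ν·ξ):
  C: 563 − 2(148.4) − 1(21.95) = 244.3
  D: 0 + 2(148.4) = 296.7
  E: 0 + 2(21.95) = 43.89
  B: 0 + 1(21.95) = 21.95
Total out = 606.9 mol; y_E = 43.89 / 606.9 = 0.07232.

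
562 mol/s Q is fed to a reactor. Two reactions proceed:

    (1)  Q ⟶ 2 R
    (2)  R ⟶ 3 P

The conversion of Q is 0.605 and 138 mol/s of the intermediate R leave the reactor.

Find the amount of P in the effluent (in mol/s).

Conversion of Q: Q consumed = 1ξ₁ = 0.605 × 562 → ξ₁ = 340 mol/s.
R balance: n_R = 0 + 2ξ₁ − 1ξ₂ = 138 → ξ₂ = (2·340 − 138)/1 = 542 mol/s.
Outlet amounts (n = n₀ + Σ ν·ξ):
  Q: 562 − 1(340) = 222
  R: 0 + 2(340) − 1(542) = 138
  P: 0 + 3(542) = 1626

1630 mol/s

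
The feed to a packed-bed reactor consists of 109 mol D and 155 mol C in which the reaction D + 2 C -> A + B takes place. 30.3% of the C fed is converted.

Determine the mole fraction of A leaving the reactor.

C reacted = 0.303 × 155 = 46.96 mol; ν_C = −2, so ξ = 46.96/2 = 23.48 mol.
Outlet amounts (n = n₀ + ν ξ):
  D: 109 − 1(23.48) = 85.52
  C: 155 − 2(23.48) = 108
  A: 0 + 1(23.48) = 23.48
  B: 0 + 1(23.48) = 23.48
Total out = 240.5 mol; y_A = 23.48 / 240.5 = 0.09763.

0.0976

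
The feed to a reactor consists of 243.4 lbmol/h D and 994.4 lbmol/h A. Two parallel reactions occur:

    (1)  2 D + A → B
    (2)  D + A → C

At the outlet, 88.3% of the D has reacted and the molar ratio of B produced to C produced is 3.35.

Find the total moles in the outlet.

Conversion of D: D consumed = 0.883 × 243.4 = 214.9 lbmol/h = 2ξ₁ + 1ξ₂.
Selectivity: 1ξ₁ / (1ξ₂) = 3.35 → ξ₁ = 3.35 ξ₂.
Substitute: (2·3.35 + 1) ξ₂ = 214.9 → ξ₂ = 27.91 lbmol/h, ξ₁ = 93.51 lbmol/h.
Outlet amounts (n = n₀ + Σ ν·ξ):
  D: 243.4 − 2(93.51) − 1(27.91) = 28.48
  A: 994.4 − 1(93.51) − 1(27.91) = 873
  B: 0 + 1(93.51) = 93.51
  C: 0 + 1(27.91) = 27.91
Total out = 28.48 + 873 + 93.51 + 27.91 = 1023 lbmol/h.

1020 lbmol/h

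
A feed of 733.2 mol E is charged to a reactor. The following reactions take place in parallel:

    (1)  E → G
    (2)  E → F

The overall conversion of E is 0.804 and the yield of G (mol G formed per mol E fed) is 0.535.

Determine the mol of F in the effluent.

Yield of G: 1ξ₁ / 733.2 = 0.535 → ξ₁ = 392.3 mol.
Conversion of E: 1ξ₁ + 1ξ₂ = 0.804 × 733.2 = 589.5 → ξ₂ = 197.2 mol.
Outlet amounts (n = n₀ + Σ ν·ξ):
  E: 733.2 − 1(392.3) − 1(197.2) = 143.7
  G: 0 + 1(392.3) = 392.3
  F: 0 + 1(197.2) = 197.2

197 mol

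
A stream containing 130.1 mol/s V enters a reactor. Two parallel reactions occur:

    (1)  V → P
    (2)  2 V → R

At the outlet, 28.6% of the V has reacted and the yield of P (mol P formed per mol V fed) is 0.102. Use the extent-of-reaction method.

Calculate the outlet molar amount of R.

12 mol/s

Yield of P: 1ξ₁ / 130.1 = 0.102 → ξ₁ = 13.27 mol/s.
Conversion of V: 1ξ₁ + 2ξ₂ = 0.286 × 130.1 = 37.21 → ξ₂ = 11.97 mol/s.
Outlet amounts (n = n₀ + Σ ν·ξ):
  V: 130.1 − 1(13.27) − 2(11.97) = 92.89
  P: 0 + 1(13.27) = 13.27
  R: 0 + 1(11.97) = 11.97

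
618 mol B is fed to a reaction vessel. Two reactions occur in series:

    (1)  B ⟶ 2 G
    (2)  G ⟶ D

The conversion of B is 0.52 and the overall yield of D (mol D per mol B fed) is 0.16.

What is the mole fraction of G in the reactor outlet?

0.579

Conversion of B: B consumed = 1ξ₁ = 0.52 × 618 → ξ₁ = 321.4 mol.
Yield of D: 1ξ₂ / 618 = 0.16 → ξ₂ = 98.88 mol.
Outlet amounts (n = n₀ + Σ ν·ξ):
  B: 618 − 1(321.4) = 296.6
  G: 0 + 2(321.4) − 1(98.88) = 543.8
  D: 0 + 1(98.88) = 98.88
Total out = 939.4 mol; y_G = 543.8 / 939.4 = 0.5789.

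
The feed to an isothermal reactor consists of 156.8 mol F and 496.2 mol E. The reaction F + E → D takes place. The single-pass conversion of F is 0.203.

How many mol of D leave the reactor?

F reacted = 0.203 × 156.8 = 31.83 mol; ν_F = −1, so ξ = 31.83/1 = 31.83 mol.
Outlet amounts (n = n₀ + ν ξ):
  F: 156.8 − 1(31.83) = 125
  E: 496.2 − 1(31.83) = 464.4
  D: 0 + 1(31.83) = 31.83

31.8 mol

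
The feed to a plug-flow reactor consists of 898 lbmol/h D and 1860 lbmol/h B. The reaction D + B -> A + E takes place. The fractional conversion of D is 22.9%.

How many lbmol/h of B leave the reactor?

1650 lbmol/h

D reacted = 0.229 × 898 = 205.6 lbmol/h; ν_D = −1, so ξ = 205.6/1 = 205.6 lbmol/h.
Outlet amounts (n = n₀ + ν ξ):
  D: 898 − 1(205.6) = 692.4
  B: 1860 − 1(205.6) = 1654
  A: 0 + 1(205.6) = 205.6
  E: 0 + 1(205.6) = 205.6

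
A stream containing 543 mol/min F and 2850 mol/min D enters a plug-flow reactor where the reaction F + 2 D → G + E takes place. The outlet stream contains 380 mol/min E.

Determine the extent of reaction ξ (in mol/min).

For E: n = n₀ + 1ξ → 380 = 0 + 1ξ, giving ξ = 380 mol/min.
Outlet amounts (n = n₀ + ν ξ):
  F: 543 − 1(380) = 163
  D: 2850 − 2(380) = 2090
  G: 0 + 1(380) = 380
  E: 0 + 1(380) = 380

ξ = 380 mol/min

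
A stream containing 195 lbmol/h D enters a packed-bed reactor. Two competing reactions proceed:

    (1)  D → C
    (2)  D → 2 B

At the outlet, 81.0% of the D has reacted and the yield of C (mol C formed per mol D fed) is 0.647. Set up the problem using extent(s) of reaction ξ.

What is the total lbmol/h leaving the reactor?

227 lbmol/h

Yield of C: 1ξ₁ / 195 = 0.647 → ξ₁ = 126.2 lbmol/h.
Conversion of D: 1ξ₁ + 1ξ₂ = 0.81 × 195 = 158 → ξ₂ = 31.79 lbmol/h.
Outlet amounts (n = n₀ + Σ ν·ξ):
  D: 195 − 1(126.2) − 1(31.79) = 37.05
  C: 0 + 1(126.2) = 126.2
  B: 0 + 2(31.79) = 63.57
Total out = 37.05 + 126.2 + 63.57 = 226.8 lbmol/h.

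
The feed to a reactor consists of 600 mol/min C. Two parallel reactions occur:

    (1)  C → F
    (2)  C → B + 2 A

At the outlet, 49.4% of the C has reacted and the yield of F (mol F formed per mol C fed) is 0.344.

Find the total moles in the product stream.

780 mol/min

Yield of F: 1ξ₁ / 600 = 0.344 → ξ₁ = 206.4 mol/min.
Conversion of C: 1ξ₁ + 1ξ₂ = 0.494 × 600 = 296.4 → ξ₂ = 90 mol/min.
Outlet amounts (n = n₀ + Σ ν·ξ):
  C: 600 − 1(206.4) − 1(90) = 303.6
  F: 0 + 1(206.4) = 206.4
  B: 0 + 1(90) = 90
  A: 0 + 2(90) = 180
Total out = 303.6 + 206.4 + 90 + 180 = 780 mol/min.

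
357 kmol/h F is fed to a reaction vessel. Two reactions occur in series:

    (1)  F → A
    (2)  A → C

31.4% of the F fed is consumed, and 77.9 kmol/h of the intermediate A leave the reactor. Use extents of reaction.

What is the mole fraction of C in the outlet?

Conversion of F: F consumed = 1ξ₁ = 0.314 × 357 → ξ₁ = 112.1 kmol/h.
A balance: n_A = 0 + 1ξ₁ − 1ξ₂ = 77.9 → ξ₂ = (1·112.1 − 77.9)/1 = 34.2 kmol/h.
Outlet amounts (n = n₀ + Σ ν·ξ):
  F: 357 − 1(112.1) = 244.9
  A: 0 + 1(112.1) − 1(34.2) = 77.9
  C: 0 + 1(34.2) = 34.2
Total out = 357 kmol/h; y_C = 34.2 / 357 = 0.09579.

0.0958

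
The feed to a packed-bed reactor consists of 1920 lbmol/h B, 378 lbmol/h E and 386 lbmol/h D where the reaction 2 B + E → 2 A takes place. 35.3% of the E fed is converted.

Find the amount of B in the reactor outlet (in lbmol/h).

E reacted = 0.353 × 378 = 133.4 lbmol/h; ν_E = −1, so ξ = 133.4/1 = 133.4 lbmol/h.
Outlet amounts (n = n₀ + ν ξ):
  B: 1920 − 2(133.4) = 1653
  E: 378 − 1(133.4) = 244.6
  A: 0 + 2(133.4) = 266.9
  D: 386 (inert)

1650 lbmol/h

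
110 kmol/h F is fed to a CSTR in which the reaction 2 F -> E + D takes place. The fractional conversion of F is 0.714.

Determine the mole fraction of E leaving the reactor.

0.357

F reacted = 0.714 × 110 = 78.54 kmol/h; ν_F = −2, so ξ = 78.54/2 = 39.27 kmol/h.
Outlet amounts (n = n₀ + ν ξ):
  F: 110 − 2(39.27) = 31.46
  E: 0 + 1(39.27) = 39.27
  D: 0 + 1(39.27) = 39.27
Total out = 110 kmol/h; y_E = 39.27 / 110 = 0.357.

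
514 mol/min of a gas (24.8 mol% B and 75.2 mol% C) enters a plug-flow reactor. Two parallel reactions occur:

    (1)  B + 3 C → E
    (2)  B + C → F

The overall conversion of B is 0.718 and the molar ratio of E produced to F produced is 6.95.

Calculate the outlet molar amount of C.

135 mol/min

Conversion of B: B consumed = 0.718 × 127.5 = 91.52 mol/min = 1ξ₁ + 1ξ₂.
Selectivity: 1ξ₁ / (1ξ₂) = 6.95 → ξ₁ = 6.95 ξ₂.
Substitute: (1·6.95 + 1) ξ₂ = 91.52 → ξ₂ = 11.51 mol/min, ξ₁ = 80.01 mol/min.
Outlet amounts (n = n₀ + Σ ν·ξ):
  B: 127.5 − 1(80.01) − 1(11.51) = 35.95
  C: 386.5 − 3(80.01) − 1(11.51) = 135
  E: 0 + 1(80.01) = 80.01
  F: 0 + 1(11.51) = 11.51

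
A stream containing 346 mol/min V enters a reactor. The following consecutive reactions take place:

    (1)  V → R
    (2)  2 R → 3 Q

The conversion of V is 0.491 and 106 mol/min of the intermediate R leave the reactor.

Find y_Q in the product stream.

Conversion of V: V consumed = 1ξ₁ = 0.491 × 346 → ξ₁ = 169.9 mol/min.
R balance: n_R = 0 + 1ξ₁ − 2ξ₂ = 106 → ξ₂ = (1·169.9 − 106)/2 = 31.94 mol/min.
Outlet amounts (n = n₀ + Σ ν·ξ):
  V: 346 − 1(169.9) = 176.1
  R: 0 + 1(169.9) − 2(31.94) = 106
  Q: 0 + 3(31.94) = 95.83
Total out = 377.9 mol/min; y_Q = 95.83 / 377.9 = 0.2536.

0.254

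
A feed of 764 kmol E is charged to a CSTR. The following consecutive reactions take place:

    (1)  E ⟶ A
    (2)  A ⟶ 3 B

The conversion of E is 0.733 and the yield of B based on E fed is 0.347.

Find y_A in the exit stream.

0.501

Conversion of E: E consumed = 1ξ₁ = 0.733 × 764 → ξ₁ = 560 kmol.
Yield of B: 3ξ₂ / 764 = 0.347 → ξ₂ = 88.37 kmol.
Outlet amounts (n = n₀ + Σ ν·ξ):
  E: 764 − 1(560) = 204
  A: 0 + 1(560) − 1(88.37) = 471.6
  B: 0 + 3(88.37) = 265.1
Total out = 940.7 kmol; y_A = 471.6 / 940.7 = 0.5014.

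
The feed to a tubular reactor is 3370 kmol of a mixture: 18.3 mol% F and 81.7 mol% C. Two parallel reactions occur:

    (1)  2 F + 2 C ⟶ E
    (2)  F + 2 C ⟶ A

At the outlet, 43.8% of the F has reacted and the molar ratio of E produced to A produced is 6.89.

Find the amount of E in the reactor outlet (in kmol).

126 kmol

Conversion of F: F consumed = 0.438 × 616.7 = 270.1 kmol = 2ξ₁ + 1ξ₂.
Selectivity: 1ξ₁ / (1ξ₂) = 6.89 → ξ₁ = 6.89 ξ₂.
Substitute: (2·6.89 + 1) ξ₂ = 270.1 → ξ₂ = 18.28 kmol, ξ₁ = 125.9 kmol.
Outlet amounts (n = n₀ + Σ ν·ξ):
  F: 616.7 − 2(125.9) − 1(18.28) = 346.6
  C: 2753 − 2(125.9) − 2(18.28) = 2465
  E: 0 + 1(125.9) = 125.9
  A: 0 + 1(18.28) = 18.28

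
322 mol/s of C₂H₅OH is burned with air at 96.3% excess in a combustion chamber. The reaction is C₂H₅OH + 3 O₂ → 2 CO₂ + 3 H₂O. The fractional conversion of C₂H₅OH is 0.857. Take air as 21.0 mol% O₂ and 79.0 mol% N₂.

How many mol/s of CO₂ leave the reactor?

552 mol/s

Stoichiometric O₂ = 3 × 322 = 966 mol/s; O₂ fed = 966 × 1.963 = 1896 mol/s.
N₂ fed = 1896 × 79/21 = 7134 mol/s.
Fuel reacted = 0.857 × 322 → ξ = 276 mol/s.
Outlet (n = n₀ + ν ξ):
  C₂H₅OH: 322 − 1(276) = 46.05
  O₂: 1896 − 3(276) = 1068
  N₂: 7134 (inert)
  CO₂: 0 + 2(276) = 551.9
  H₂O: 0 + 3(276) = 827.9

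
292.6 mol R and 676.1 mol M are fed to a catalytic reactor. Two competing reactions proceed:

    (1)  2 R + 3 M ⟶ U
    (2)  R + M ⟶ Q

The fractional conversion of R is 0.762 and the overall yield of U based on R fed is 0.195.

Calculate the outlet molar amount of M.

396 mol

Yield of U: 1ξ₁ / 292.6 = 0.195 → ξ₁ = 57.06 mol.
Conversion of R: 2ξ₁ + 1ξ₂ = 0.762 × 292.6 = 223 → ξ₂ = 108.8 mol.
Outlet amounts (n = n₀ + Σ ν·ξ):
  R: 292.6 − 2(57.06) − 1(108.8) = 69.64
  M: 676.1 − 3(57.06) − 1(108.8) = 396.1
  U: 0 + 1(57.06) = 57.06
  Q: 0 + 1(108.8) = 108.8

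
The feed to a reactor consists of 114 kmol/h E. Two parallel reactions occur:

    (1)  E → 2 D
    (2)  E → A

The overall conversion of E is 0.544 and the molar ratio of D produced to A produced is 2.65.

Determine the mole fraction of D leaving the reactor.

0.473

Conversion of E: E consumed = 0.544 × 114 = 62.02 kmol/h = 1ξ₁ + 1ξ₂.
Selectivity: 2ξ₁ / (1ξ₂) = 2.65 → ξ₁ = 1.325 ξ₂.
Substitute: (1·1.325 + 1) ξ₂ = 62.02 → ξ₂ = 26.67 kmol/h, ξ₁ = 35.34 kmol/h.
Outlet amounts (n = n₀ + Σ ν·ξ):
  E: 114 − 1(35.34) − 1(26.67) = 51.98
  D: 0 + 2(35.34) = 70.68
  A: 0 + 1(26.67) = 26.67
Total out = 149.3 kmol/h; y_D = 70.68 / 149.3 = 0.4733.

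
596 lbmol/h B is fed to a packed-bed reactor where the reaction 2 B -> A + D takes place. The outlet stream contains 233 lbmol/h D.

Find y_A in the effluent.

For D: n = n₀ + 1ξ → 233 = 0 + 1ξ, giving ξ = 233 lbmol/h.
Outlet amounts (n = n₀ + ν ξ):
  B: 596 − 2(233) = 130
  A: 0 + 1(233) = 233
  D: 0 + 1(233) = 233
Total out = 596 lbmol/h; y_A = 233 / 596 = 0.3909.

0.391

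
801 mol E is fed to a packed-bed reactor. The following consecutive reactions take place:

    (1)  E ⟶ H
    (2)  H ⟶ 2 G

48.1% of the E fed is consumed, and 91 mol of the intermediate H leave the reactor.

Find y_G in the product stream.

Conversion of E: E consumed = 1ξ₁ = 0.481 × 801 → ξ₁ = 385.3 mol.
H balance: n_H = 0 + 1ξ₁ − 1ξ₂ = 91 → ξ₂ = (1·385.3 − 91)/1 = 294.3 mol.
Outlet amounts (n = n₀ + Σ ν·ξ):
  E: 801 − 1(385.3) = 415.7
  H: 0 + 1(385.3) − 1(294.3) = 91
  G: 0 + 2(294.3) = 588.6
Total out = 1095 mol; y_G = 588.6 / 1095 = 0.5374.

0.537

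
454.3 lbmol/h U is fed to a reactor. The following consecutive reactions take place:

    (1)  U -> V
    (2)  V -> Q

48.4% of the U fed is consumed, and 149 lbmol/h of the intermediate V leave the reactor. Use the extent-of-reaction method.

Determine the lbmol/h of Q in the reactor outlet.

70.9 lbmol/h

Conversion of U: U consumed = 1ξ₁ = 0.484 × 454.3 → ξ₁ = 219.9 lbmol/h.
V balance: n_V = 0 + 1ξ₁ − 1ξ₂ = 149 → ξ₂ = (1·219.9 − 149)/1 = 70.88 lbmol/h.
Outlet amounts (n = n₀ + Σ ν·ξ):
  U: 454.3 − 1(219.9) = 234.4
  V: 0 + 1(219.9) − 1(70.88) = 149
  Q: 0 + 1(70.88) = 70.88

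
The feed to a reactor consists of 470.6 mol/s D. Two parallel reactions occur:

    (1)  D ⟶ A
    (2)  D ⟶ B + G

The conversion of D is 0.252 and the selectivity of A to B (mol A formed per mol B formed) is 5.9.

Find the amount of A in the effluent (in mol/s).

101 mol/s

Conversion of D: D consumed = 0.252 × 470.6 = 118.6 mol/s = 1ξ₁ + 1ξ₂.
Selectivity: 1ξ₁ / (1ξ₂) = 5.9 → ξ₁ = 5.9 ξ₂.
Substitute: (1·5.9 + 1) ξ₂ = 118.6 → ξ₂ = 17.19 mol/s, ξ₁ = 101.4 mol/s.
Outlet amounts (n = n₀ + Σ ν·ξ):
  D: 470.6 − 1(101.4) − 1(17.19) = 352
  A: 0 + 1(101.4) = 101.4
  B: 0 + 1(17.19) = 17.19
  G: 0 + 1(17.19) = 17.19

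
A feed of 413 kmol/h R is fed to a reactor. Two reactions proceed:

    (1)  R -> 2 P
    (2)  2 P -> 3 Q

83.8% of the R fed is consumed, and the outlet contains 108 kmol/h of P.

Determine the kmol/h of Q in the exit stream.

Conversion of R: R consumed = 1ξ₁ = 0.838 × 413 → ξ₁ = 346.1 kmol/h.
P balance: n_P = 0 + 2ξ₁ − 2ξ₂ = 108 → ξ₂ = (2·346.1 − 108)/2 = 292.1 kmol/h.
Outlet amounts (n = n₀ + Σ ν·ξ):
  R: 413 − 1(346.1) = 66.91
  P: 0 + 2(346.1) − 2(292.1) = 108
  Q: 0 + 3(292.1) = 876.3

876 kmol/h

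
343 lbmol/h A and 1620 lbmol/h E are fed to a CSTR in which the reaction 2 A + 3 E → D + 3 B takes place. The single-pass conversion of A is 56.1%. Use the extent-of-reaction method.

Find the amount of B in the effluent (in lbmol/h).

A reacted = 0.561 × 343 = 192.4 lbmol/h; ν_A = −2, so ξ = 192.4/2 = 96.21 lbmol/h.
Outlet amounts (n = n₀ + ν ξ):
  A: 343 − 2(96.21) = 150.6
  E: 1620 − 3(96.21) = 1331
  D: 0 + 1(96.21) = 96.21
  B: 0 + 3(96.21) = 288.6

289 lbmol/h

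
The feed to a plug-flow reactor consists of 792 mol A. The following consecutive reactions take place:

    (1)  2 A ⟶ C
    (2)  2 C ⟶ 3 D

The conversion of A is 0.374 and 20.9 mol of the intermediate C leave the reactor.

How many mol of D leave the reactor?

Conversion of A: A consumed = 2ξ₁ = 0.374 × 792 → ξ₁ = 148.1 mol.
C balance: n_C = 0 + 1ξ₁ − 2ξ₂ = 20.9 → ξ₂ = (1·148.1 − 20.9)/2 = 63.6 mol.
Outlet amounts (n = n₀ + Σ ν·ξ):
  A: 792 − 2(148.1) = 495.8
  C: 0 + 1(148.1) − 2(63.6) = 20.9
  D: 0 + 3(63.6) = 190.8

191 mol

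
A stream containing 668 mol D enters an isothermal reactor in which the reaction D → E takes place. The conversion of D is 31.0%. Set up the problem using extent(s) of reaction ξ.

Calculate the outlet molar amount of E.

D reacted = 0.31 × 668 = 207.1 mol; ν_D = −1, so ξ = 207.1/1 = 207.1 mol.
Outlet amounts (n = n₀ + ν ξ):
  D: 668 − 1(207.1) = 460.9
  E: 0 + 1(207.1) = 207.1

207 mol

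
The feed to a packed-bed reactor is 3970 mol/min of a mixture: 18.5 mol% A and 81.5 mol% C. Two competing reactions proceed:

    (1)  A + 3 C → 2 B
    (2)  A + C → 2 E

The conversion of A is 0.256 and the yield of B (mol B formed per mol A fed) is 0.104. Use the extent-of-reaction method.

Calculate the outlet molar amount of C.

Yield of B: 2ξ₁ / 734.5 = 0.104 → ξ₁ = 38.19 mol/min.
Conversion of A: 1ξ₁ + 1ξ₂ = 0.256 × 734.5 = 188 → ξ₂ = 149.8 mol/min.
Outlet amounts (n = n₀ + Σ ν·ξ):
  A: 734.5 − 1(38.19) − 1(149.8) = 546.4
  C: 3236 − 3(38.19) − 1(149.8) = 2971
  B: 0 + 2(38.19) = 76.38
  E: 0 + 2(149.8) = 299.7

2970 mol/min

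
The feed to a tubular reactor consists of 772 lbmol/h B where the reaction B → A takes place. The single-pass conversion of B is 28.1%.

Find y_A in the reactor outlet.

0.281

B reacted = 0.281 × 772 = 216.9 lbmol/h; ν_B = −1, so ξ = 216.9/1 = 216.9 lbmol/h.
Outlet amounts (n = n₀ + ν ξ):
  B: 772 − 1(216.9) = 555.1
  A: 0 + 1(216.9) = 216.9
Total out = 772 lbmol/h; y_A = 216.9 / 772 = 0.281.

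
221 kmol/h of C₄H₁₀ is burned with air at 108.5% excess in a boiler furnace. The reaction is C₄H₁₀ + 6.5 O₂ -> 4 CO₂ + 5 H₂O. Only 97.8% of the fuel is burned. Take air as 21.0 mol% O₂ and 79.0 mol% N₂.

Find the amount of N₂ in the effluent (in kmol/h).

Stoichiometric O₂ = 6.5 × 221 = 1436 kmol/h; O₂ fed = 1436 × 2.085 = 2995 kmol/h.
N₂ fed = 2995 × 79/21 = 11270 kmol/h.
Fuel reacted = 0.978 × 221 → ξ = 216.1 kmol/h.
Outlet (n = n₀ + ν ξ):
  C₄H₁₀: 221 − 1(216.1) = 4.862
  O₂: 2995 − 6.5(216.1) = 1590
  N₂: 11270 (inert)
  CO₂: 0 + 4(216.1) = 864.6
  H₂O: 0 + 5(216.1) = 1081

11300 kmol/h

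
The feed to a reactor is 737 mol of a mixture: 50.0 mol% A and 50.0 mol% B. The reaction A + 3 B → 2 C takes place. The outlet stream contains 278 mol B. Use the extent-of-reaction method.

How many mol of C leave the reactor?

For B: n = n₀ − 3ξ → 278 = 368.5 − 3ξ, giving ξ = 30.17 mol.
Outlet amounts (n = n₀ + ν ξ):
  A: 368.5 − 1(30.17) = 338.3
  B: 368.5 − 3(30.17) = 278
  C: 0 + 2(30.17) = 60.33

60.3 mol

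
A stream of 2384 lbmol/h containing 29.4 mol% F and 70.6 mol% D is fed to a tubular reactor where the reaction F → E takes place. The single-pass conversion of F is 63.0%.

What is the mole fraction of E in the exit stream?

0.185

F reacted = 0.63 × 700.9 = 441.6 lbmol/h; ν_F = −1, so ξ = 441.6/1 = 441.6 lbmol/h.
Outlet amounts (n = n₀ + ν ξ):
  F: 700.9 − 1(441.6) = 259.3
  E: 0 + 1(441.6) = 441.6
  D: 1683 (inert)
Total out = 2384 lbmol/h; y_E = 441.6 / 2384 = 0.1852.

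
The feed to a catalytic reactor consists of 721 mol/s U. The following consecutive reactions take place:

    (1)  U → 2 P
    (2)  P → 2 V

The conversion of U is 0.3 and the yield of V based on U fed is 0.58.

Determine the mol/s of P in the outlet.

Conversion of U: U consumed = 1ξ₁ = 0.3 × 721 → ξ₁ = 216.3 mol/s.
Yield of V: 2ξ₂ / 721 = 0.58 → ξ₂ = 209.1 mol/s.
Outlet amounts (n = n₀ + Σ ν·ξ):
  U: 721 − 1(216.3) = 504.7
  P: 0 + 2(216.3) − 1(209.1) = 223.5
  V: 0 + 2(209.1) = 418.2

224 mol/s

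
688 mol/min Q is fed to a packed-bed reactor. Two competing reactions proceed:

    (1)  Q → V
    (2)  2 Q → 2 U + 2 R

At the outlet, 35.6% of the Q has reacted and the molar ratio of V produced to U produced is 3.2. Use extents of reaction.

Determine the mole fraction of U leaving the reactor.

Conversion of Q: Q consumed = 0.356 × 688 = 244.9 mol/min = 1ξ₁ + 2ξ₂.
Selectivity: 1ξ₁ / (2ξ₂) = 3.2 → ξ₁ = 6.4 ξ₂.
Substitute: (1·6.4 + 2) ξ₂ = 244.9 → ξ₂ = 29.16 mol/min, ξ₁ = 186.6 mol/min.
Outlet amounts (n = n₀ + Σ ν·ξ):
  Q: 688 − 1(186.6) − 2(29.16) = 443.1
  V: 0 + 1(186.6) = 186.6
  U: 0 + 2(29.16) = 58.32
  R: 0 + 2(29.16) = 58.32
Total out = 746.3 mol/min; y_U = 58.32 / 746.3 = 0.07814.

0.0781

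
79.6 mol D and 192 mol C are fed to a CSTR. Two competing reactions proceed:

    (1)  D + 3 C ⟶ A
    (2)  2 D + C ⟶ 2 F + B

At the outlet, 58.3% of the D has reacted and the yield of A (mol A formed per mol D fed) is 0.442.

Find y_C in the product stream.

0.487

Yield of A: 1ξ₁ / 79.6 = 0.442 → ξ₁ = 35.18 mol.
Conversion of D: 1ξ₁ + 2ξ₂ = 0.583 × 79.6 = 46.41 → ξ₂ = 5.612 mol.
Outlet amounts (n = n₀ + Σ ν·ξ):
  D: 79.6 − 1(35.18) − 2(5.612) = 33.19
  C: 192 − 3(35.18) − 1(5.612) = 80.84
  A: 0 + 1(35.18) = 35.18
  F: 0 + 2(5.612) = 11.22
  B: 0 + 1(5.612) = 5.612
Total out = 166.1 mol; y_C = 80.84 / 166.1 = 0.4868.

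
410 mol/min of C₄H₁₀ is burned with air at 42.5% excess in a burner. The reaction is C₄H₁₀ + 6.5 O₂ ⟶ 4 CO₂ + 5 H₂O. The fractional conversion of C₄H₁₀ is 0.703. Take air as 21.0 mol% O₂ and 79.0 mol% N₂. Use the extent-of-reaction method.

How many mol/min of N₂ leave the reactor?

Stoichiometric O₂ = 6.5 × 410 = 2665 mol/min; O₂ fed = 2665 × 1.425 = 3798 mol/min.
N₂ fed = 3798 × 79/21 = 14290 mol/min.
Fuel reacted = 0.703 × 410 → ξ = 288.2 mol/min.
Outlet (n = n₀ + ν ξ):
  C₄H₁₀: 410 − 1(288.2) = 121.8
  O₂: 3798 − 6.5(288.2) = 1924
  N₂: 14290 (inert)
  CO₂: 0 + 4(288.2) = 1153
  H₂O: 0 + 5(288.2) = 1441

14300 mol/min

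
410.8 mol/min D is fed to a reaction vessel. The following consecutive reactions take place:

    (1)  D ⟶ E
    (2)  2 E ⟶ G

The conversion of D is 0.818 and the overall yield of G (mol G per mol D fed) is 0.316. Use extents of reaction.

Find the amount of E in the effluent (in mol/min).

Conversion of D: D consumed = 1ξ₁ = 0.818 × 410.8 → ξ₁ = 336 mol/min.
Yield of G: 1ξ₂ / 410.8 = 0.316 → ξ₂ = 129.8 mol/min.
Outlet amounts (n = n₀ + Σ ν·ξ):
  D: 410.8 − 1(336) = 74.77
  E: 0 + 1(336) − 2(129.8) = 76.41
  G: 0 + 1(129.8) = 129.8

76.4 mol/min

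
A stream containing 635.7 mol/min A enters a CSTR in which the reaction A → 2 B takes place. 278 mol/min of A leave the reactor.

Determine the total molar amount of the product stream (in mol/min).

For A: n = n₀ − 1ξ → 278 = 635.7 − 1ξ, giving ξ = 357.7 mol/min.
Outlet amounts (n = n₀ + ν ξ):
  A: 635.7 − 1(357.7) = 278
  B: 0 + 2(357.7) = 715.4
Total out = 278 + 715.4 = 993.4 mol/min.

993 mol/min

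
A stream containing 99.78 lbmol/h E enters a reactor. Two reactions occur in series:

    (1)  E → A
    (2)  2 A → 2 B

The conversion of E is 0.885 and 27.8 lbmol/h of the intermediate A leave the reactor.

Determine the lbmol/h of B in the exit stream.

Conversion of E: E consumed = 1ξ₁ = 0.885 × 99.78 → ξ₁ = 88.31 lbmol/h.
A balance: n_A = 0 + 1ξ₁ − 2ξ₂ = 27.8 → ξ₂ = (1·88.31 − 27.8)/2 = 30.25 lbmol/h.
Outlet amounts (n = n₀ + Σ ν·ξ):
  E: 99.78 − 1(88.31) = 11.47
  A: 0 + 1(88.31) − 2(30.25) = 27.8
  B: 0 + 2(30.25) = 60.51

60.5 lbmol/h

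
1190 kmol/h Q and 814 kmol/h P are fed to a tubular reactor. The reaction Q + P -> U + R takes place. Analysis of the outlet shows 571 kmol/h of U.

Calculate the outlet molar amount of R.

571 kmol/h

For U: n = n₀ + 1ξ → 571 = 0 + 1ξ, giving ξ = 571 kmol/h.
Outlet amounts (n = n₀ + ν ξ):
  Q: 1190 − 1(571) = 619
  P: 814 − 1(571) = 243
  U: 0 + 1(571) = 571
  R: 0 + 1(571) = 571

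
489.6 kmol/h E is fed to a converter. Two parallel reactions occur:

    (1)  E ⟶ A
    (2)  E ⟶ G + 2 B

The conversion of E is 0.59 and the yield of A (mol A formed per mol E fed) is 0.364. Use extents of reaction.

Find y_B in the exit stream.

Yield of A: 1ξ₁ / 489.6 = 0.364 → ξ₁ = 178.2 kmol/h.
Conversion of E: 1ξ₁ + 1ξ₂ = 0.59 × 489.6 = 288.9 → ξ₂ = 110.6 kmol/h.
Outlet amounts (n = n₀ + Σ ν·ξ):
  E: 489.6 − 1(178.2) − 1(110.6) = 200.7
  A: 0 + 1(178.2) = 178.2
  G: 0 + 1(110.6) = 110.6
  B: 0 + 2(110.6) = 221.3
Total out = 710.9 kmol/h; y_B = 221.3 / 710.9 = 0.3113.

0.311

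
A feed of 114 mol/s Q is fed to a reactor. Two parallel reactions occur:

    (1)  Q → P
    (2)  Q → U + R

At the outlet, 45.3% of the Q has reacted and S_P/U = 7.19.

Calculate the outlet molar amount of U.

Conversion of Q: Q consumed = 0.453 × 114 = 51.64 mol/s = 1ξ₁ + 1ξ₂.
Selectivity: 1ξ₁ / (1ξ₂) = 7.19 → ξ₁ = 7.19 ξ₂.
Substitute: (1·7.19 + 1) ξ₂ = 51.64 → ξ₂ = 6.305 mol/s, ξ₁ = 45.34 mol/s.
Outlet amounts (n = n₀ + Σ ν·ξ):
  Q: 114 − 1(45.34) − 1(6.305) = 62.36
  P: 0 + 1(45.34) = 45.34
  U: 0 + 1(6.305) = 6.305
  R: 0 + 1(6.305) = 6.305

6.31 mol/s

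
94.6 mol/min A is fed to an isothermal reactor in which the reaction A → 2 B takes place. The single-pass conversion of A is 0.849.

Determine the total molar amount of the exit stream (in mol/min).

175 mol/min

A reacted = 0.849 × 94.6 = 80.32 mol/min; ν_A = −1, so ξ = 80.32/1 = 80.32 mol/min.
Outlet amounts (n = n₀ + ν ξ):
  A: 94.6 − 1(80.32) = 14.28
  B: 0 + 2(80.32) = 160.6
Total out = 14.28 + 160.6 = 174.9 mol/min.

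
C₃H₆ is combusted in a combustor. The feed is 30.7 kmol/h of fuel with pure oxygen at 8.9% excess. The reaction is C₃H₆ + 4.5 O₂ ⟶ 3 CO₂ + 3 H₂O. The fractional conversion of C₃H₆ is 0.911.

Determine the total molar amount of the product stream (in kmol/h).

195 kmol/h

Stoichiometric O₂ = 4.5 × 30.7 = 138.2 kmol/h; O₂ fed = 138.2 × 1.089 = 150.4 kmol/h.
Fuel reacted = 0.911 × 30.7 → ξ = 27.97 kmol/h.
Outlet (n = n₀ + ν ξ):
  C₃H₆: 30.7 − 1(27.97) = 2.732
  O₂: 150.4 − 4.5(27.97) = 24.59
  CO₂: 0 + 3(27.97) = 83.9
  H₂O: 0 + 3(27.97) = 83.9
Total out = 2.732 + 24.59 + 83.9 + 83.9 = 195.1 kmol/h.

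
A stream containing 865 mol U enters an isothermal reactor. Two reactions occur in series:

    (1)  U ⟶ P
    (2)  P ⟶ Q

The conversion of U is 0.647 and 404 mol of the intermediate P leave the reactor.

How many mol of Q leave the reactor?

156 mol

Conversion of U: U consumed = 1ξ₁ = 0.647 × 865 → ξ₁ = 559.7 mol.
P balance: n_P = 0 + 1ξ₁ − 1ξ₂ = 404 → ξ₂ = (1·559.7 − 404)/1 = 155.7 mol.
Outlet amounts (n = n₀ + Σ ν·ξ):
  U: 865 − 1(559.7) = 305.3
  P: 0 + 1(559.7) − 1(155.7) = 404
  Q: 0 + 1(155.7) = 155.7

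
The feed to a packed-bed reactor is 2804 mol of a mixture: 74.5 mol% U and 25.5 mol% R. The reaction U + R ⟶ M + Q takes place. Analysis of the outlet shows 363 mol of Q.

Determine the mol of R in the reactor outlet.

352 mol

For Q: n = n₀ + 1ξ → 363 = 0 + 1ξ, giving ξ = 363 mol.
Outlet amounts (n = n₀ + ν ξ):
  U: 2089 − 1(363) = 1726
  R: 715 − 1(363) = 352
  M: 0 + 1(363) = 363
  Q: 0 + 1(363) = 363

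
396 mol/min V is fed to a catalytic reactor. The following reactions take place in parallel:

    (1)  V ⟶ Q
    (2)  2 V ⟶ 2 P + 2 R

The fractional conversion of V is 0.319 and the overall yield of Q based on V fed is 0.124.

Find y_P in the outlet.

0.163

Yield of Q: 1ξ₁ / 396 = 0.124 → ξ₁ = 49.1 mol/min.
Conversion of V: 1ξ₁ + 2ξ₂ = 0.319 × 396 = 126.3 → ξ₂ = 38.61 mol/min.
Outlet amounts (n = n₀ + Σ ν·ξ):
  V: 396 − 1(49.1) − 2(38.61) = 269.7
  Q: 0 + 1(49.1) = 49.1
  P: 0 + 2(38.61) = 77.22
  R: 0 + 2(38.61) = 77.22
Total out = 473.2 mol/min; y_P = 77.22 / 473.2 = 0.1632.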